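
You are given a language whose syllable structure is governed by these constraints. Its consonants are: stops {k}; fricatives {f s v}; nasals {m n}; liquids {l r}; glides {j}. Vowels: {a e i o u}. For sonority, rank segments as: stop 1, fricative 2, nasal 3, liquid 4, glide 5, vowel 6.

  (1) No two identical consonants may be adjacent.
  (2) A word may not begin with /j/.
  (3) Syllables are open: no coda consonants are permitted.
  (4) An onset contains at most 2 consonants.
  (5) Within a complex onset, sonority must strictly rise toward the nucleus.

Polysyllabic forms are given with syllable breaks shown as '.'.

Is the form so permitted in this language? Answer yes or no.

so — σ1 onset /s/, coda /∅/ ok → permitted

yes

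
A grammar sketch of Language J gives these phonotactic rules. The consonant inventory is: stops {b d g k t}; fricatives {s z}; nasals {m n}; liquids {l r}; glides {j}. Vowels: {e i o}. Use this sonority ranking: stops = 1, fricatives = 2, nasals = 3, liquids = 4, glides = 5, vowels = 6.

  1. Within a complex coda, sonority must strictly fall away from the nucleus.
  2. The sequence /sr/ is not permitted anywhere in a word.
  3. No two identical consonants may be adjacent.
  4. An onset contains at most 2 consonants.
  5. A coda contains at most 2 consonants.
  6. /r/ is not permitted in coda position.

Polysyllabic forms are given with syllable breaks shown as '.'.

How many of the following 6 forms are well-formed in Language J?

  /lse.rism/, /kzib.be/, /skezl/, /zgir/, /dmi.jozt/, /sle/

/lse.rism/ — violates constraint 1: syllable 2 coda /sm/: /s/ (fricative, 2) → /m/ (nasal, 3) does not fall → ill-formed
/kzib.be/ — violates constraint 3: adjacent identical consonants /bb/ → ill-formed
/skezl/ — violates constraint 1: syllable 1 coda /zl/: /z/ (fricative, 2) → /l/ (liquid, 4) does not fall → ill-formed
/zgir/ — violates constraint 6: syllable 1 coda contains /r/ → ill-formed
/dmi.jozt/ — σ1 onset /dm/ (2C), coda /∅/ ok; σ2 onset /j/, coda /zt/ (2→1 falls) ok → well-formed
/sle/ — σ1 onset /sl/ (2C), coda /∅/ ok → well-formed
Well-formed: /dmi.jozt/, /sle/ → 2.

2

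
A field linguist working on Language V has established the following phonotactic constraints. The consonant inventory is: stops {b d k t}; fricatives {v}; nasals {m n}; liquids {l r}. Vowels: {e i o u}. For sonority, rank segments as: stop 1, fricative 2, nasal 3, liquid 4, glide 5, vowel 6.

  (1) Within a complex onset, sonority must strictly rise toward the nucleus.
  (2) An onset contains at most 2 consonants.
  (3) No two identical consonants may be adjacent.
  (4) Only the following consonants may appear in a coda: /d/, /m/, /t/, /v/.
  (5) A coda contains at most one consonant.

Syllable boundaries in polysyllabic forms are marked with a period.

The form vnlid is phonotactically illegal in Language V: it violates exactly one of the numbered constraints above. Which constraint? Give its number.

vnlid: syllable 1 onset /vnl/ has 3 consonants (> 2).
This is a violation of constraint 2: "An onset contains at most 2 consonants."
The remaining constraints (1, 3, 4, 5) are satisfied.

2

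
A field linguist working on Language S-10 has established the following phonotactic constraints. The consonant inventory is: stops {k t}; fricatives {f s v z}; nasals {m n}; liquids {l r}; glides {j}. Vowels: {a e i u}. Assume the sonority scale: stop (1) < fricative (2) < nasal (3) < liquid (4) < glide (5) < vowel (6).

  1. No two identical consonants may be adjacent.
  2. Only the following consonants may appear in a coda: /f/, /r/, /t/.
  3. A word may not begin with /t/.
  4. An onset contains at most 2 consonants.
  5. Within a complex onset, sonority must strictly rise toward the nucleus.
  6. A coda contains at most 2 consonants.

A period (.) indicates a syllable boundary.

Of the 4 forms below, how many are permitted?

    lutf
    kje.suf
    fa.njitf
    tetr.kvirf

3

lutf — σ1 onset /l/, coda /tf/ (2C) ok → permitted
kje.suf — σ1 onset /kj/ (1→5 rises), coda /∅/ ok; σ2 onset /s/, coda /f/ ok → permitted
fa.njitf — σ1 onset /f/, coda /∅/ ok; σ2 onset /nj/ (3→5 rises), coda /tf/ (2C) ok → permitted
tetr.kvirf — violates constraint 3: word begins with /t/ → not permitted
Permitted: lutf, kje.suf, fa.njitf → 3.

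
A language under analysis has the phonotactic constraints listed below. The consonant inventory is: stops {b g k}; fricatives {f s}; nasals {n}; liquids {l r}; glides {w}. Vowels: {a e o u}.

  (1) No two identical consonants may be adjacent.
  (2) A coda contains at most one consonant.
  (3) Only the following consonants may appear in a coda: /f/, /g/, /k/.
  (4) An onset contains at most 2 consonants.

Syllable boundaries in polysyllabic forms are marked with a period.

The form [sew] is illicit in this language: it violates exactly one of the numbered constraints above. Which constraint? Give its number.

[sew]: syllable 1 coda contains /w/, which is not a licensed coda consonant.
This is a violation of constraint 3: "Only the following consonants may appear in a coda: /f/, /g/, /k/."
The remaining constraints (1, 2, 4) are satisfied.

3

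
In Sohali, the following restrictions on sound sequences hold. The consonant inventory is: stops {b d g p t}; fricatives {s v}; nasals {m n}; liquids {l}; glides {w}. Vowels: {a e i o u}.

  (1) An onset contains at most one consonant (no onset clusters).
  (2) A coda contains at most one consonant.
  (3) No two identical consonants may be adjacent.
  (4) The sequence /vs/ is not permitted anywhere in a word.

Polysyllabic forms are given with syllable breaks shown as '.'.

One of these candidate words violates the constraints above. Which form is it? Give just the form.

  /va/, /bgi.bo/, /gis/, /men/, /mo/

/va/ — σ1 onset /v/, coda /∅/ ok → well-formed
/bgi.bo/ — violates constraint 1: syllable 1 onset /bg/ has 2 consonants (> 1) → ill-formed
/gis/ — σ1 onset /g/, coda /s/ ok → well-formed
/men/ — σ1 onset /m/, coda /n/ ok → well-formed
/mo/ — σ1 onset /m/, coda /∅/ ok → well-formed

/bgi.bo/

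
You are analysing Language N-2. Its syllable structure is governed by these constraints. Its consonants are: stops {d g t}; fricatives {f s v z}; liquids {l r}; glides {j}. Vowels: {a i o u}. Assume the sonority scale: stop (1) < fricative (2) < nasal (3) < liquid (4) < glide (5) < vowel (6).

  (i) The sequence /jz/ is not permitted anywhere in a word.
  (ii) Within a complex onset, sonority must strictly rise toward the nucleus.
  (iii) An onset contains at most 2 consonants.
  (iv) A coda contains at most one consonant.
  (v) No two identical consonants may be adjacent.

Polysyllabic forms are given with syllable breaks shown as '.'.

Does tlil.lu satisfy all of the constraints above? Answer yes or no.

tlil.lu — violates constraint (v): adjacent identical consonants /ll/ → not permitted

no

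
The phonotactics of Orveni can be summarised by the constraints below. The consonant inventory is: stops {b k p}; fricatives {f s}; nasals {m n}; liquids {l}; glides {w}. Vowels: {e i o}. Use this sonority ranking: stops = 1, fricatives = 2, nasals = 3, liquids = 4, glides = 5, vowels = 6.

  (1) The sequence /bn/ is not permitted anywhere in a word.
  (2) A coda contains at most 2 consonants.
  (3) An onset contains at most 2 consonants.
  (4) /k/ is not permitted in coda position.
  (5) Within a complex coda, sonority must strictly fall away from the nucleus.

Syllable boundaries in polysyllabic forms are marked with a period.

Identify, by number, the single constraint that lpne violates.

lpne: syllable 1 onset /lpn/ has 3 consonants (> 2).
This is a violation of constraint 3: "An onset contains at most 2 consonants."
The remaining constraints (1, 2, 4, 5) are satisfied.

3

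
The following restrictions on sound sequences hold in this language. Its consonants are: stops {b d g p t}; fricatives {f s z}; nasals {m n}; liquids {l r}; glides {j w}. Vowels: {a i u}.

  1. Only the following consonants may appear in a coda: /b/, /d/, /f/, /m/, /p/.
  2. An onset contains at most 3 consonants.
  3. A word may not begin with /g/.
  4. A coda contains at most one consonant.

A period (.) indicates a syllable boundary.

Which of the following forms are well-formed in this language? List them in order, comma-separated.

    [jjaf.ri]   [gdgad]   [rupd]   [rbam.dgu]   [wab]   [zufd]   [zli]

[jjaf.ri] — σ1 onset /jj/ (2C), coda /f/ ok; σ2 onset /r/, coda /∅/ ok → well-formed
[gdgad] — violates constraint 3: word begins with /g/ → ill-formed
[rupd] — violates constraint 4: syllable 1 coda /pd/ has 2 consonants (> 1) → ill-formed
[rbam.dgu] — σ1 onset /rb/ (2C), coda /m/ ok; σ2 onset /dg/ (2C), coda /∅/ ok → well-formed
[wab] — σ1 onset /w/, coda /b/ ok → well-formed
[zufd] — violates constraint 4: syllable 1 coda /fd/ has 2 consonants (> 1) → ill-formed
[zli] — σ1 onset /zl/ (2C), coda /∅/ ok → well-formed

[jjaf.ri], [rbam.dgu], [wab], [zli]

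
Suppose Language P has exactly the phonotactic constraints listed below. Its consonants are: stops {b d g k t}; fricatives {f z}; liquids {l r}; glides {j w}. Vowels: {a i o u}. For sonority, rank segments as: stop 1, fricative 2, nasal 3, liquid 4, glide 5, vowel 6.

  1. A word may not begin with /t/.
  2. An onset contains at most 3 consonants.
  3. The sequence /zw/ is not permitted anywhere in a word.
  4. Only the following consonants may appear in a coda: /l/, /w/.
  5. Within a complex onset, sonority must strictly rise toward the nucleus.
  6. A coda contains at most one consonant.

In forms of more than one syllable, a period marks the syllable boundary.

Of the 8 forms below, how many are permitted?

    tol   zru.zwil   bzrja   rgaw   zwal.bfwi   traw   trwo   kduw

0

tol — violates constraint 1: word begins with /t/ → not permitted
zru.zwil — violates constraint 3: contains banned sequence /zw/ → not permitted
bzrja — violates constraint 2: syllable 1 onset /bzrj/ has 4 consonants (> 3) → not permitted
rgaw — violates constraint 5: syllable 1 onset /rg/: /r/ (liquid, 4) → /g/ (stop, 1) does not rise → not permitted
zwal.bfwi — violates constraint 3: contains banned sequence /zw/ → not permitted
traw — violates constraint 1: word begins with /t/ → not permitted
trwo — violates constraint 1: word begins with /t/ → not permitted
kduw — violates constraint 5: syllable 1 onset /kd/: /k/ (stop, 1) → /d/ (stop, 1) does not rise → not permitted
No form is permitted → 0.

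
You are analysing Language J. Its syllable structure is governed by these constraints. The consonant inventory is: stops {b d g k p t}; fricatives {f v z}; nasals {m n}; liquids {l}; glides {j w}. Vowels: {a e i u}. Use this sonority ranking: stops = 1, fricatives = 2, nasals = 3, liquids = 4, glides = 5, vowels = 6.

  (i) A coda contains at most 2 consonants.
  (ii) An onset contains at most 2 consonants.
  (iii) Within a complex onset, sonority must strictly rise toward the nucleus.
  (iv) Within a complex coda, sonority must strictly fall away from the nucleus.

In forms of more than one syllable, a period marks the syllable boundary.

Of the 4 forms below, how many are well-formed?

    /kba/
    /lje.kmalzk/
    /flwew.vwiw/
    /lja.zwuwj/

/kba/ — violates constraint (iii): syllable 1 onset /kb/: /k/ (stop, 1) → /b/ (stop, 1) does not rise → ill-formed
/lje.kmalzk/ — violates constraint (i): syllable 2 coda /lzk/ has 3 consonants (> 2) → ill-formed
/flwew.vwiw/ — violates constraint (ii): syllable 1 onset /flw/ has 3 consonants (> 2) → ill-formed
/lja.zwuwj/ — violates constraint (iv): syllable 2 coda /wj/: /w/ (glide, 5) → /j/ (glide, 5) does not fall → ill-formed
No form is well-formed → 0.

0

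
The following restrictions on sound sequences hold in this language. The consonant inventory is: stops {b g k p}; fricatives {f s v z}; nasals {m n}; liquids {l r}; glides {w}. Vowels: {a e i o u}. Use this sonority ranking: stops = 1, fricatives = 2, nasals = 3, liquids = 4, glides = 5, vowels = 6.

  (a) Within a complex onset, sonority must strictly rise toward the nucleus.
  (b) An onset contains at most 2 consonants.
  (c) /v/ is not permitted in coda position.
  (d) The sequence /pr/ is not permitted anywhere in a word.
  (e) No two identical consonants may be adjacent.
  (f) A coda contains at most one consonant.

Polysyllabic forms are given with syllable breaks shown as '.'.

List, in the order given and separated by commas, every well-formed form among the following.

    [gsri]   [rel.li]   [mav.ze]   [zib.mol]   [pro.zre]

[zib.mol]

[gsri] — violates constraint (b): syllable 1 onset /gsr/ has 3 consonants (> 2) → ill-formed
[rel.li] — violates constraint (e): adjacent identical consonants /ll/ → ill-formed
[mav.ze] — violates constraint (c): syllable 1 coda contains /v/ → ill-formed
[zib.mol] — σ1 onset /z/, coda /b/ ok; σ2 onset /m/, coda /l/ ok → well-formed
[pro.zre] — violates constraint (d): contains banned sequence /pr/ → ill-formed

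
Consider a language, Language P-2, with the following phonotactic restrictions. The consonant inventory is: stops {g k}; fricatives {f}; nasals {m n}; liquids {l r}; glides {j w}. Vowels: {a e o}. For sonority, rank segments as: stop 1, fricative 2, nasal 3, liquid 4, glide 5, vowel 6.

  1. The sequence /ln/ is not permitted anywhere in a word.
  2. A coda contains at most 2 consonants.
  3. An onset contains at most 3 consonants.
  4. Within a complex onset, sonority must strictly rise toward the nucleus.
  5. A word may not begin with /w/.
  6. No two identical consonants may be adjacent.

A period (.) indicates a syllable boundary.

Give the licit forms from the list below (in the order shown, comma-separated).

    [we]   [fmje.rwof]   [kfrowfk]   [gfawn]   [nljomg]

[fmje.rwof], [gfawn], [nljomg]

[we] — violates constraint 5: word begins with /w/ → illicit
[fmje.rwof] — σ1 onset /fmj/ (2→3→5 rises), coda /∅/ ok; σ2 onset /rw/ (4→5 rises), coda /f/ ok → licit
[kfrowfk] — violates constraint 2: syllable 1 coda /wfk/ has 3 consonants (> 2) → illicit
[gfawn] — σ1 onset /gf/ (1→2 rises), coda /wn/ (2C) ok → licit
[nljomg] — σ1 onset /nlj/ (3→4→5 rises), coda /mg/ (2C) ok → licit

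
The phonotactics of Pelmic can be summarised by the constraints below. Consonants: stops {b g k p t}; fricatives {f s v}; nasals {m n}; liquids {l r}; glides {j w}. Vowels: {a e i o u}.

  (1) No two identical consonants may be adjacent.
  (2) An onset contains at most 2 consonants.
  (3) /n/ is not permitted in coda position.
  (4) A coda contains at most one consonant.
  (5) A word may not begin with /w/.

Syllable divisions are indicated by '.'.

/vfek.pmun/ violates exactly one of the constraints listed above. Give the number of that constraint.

3

/vfek.pmun/: syllable 2 coda contains /n/.
This is a violation of constraint 3: "/n/ is not permitted in coda position."
The remaining constraints (1, 2, 4, 5) are satisfied.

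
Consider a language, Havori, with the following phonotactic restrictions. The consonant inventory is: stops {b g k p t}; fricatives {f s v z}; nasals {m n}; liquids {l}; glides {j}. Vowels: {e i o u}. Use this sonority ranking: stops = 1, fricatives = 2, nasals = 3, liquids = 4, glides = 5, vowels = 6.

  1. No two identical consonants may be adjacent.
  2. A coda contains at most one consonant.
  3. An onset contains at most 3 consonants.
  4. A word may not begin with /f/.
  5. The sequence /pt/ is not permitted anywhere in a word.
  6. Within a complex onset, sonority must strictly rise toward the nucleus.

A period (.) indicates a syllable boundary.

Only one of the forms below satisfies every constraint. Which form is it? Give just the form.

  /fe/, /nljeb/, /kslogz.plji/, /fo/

/nljeb/

/fe/ — violates constraint 4: word begins with /f/ → not permitted
/nljeb/ — σ1 onset /nlj/ (3→4→5 rises), coda /b/ ok → permitted
/kslogz.plji/ — violates constraint 2: syllable 1 coda /gz/ has 2 consonants (> 1) → not permitted
/fo/ — violates constraint 4: word begins with /f/ → not permitted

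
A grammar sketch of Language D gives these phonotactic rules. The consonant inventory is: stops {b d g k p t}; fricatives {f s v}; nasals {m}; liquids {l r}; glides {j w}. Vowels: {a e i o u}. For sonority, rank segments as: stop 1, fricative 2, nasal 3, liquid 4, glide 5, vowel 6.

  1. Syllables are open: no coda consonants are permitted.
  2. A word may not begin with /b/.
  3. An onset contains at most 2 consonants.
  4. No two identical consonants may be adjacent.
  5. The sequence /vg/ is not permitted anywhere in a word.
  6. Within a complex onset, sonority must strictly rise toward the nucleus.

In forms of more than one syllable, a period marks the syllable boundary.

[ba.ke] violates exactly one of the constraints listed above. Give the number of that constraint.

2

[ba.ke]: word begins with /b/.
This is a violation of constraint 2: "A word may not begin with /b/."
The remaining constraints (1, 3, 4, 5, 6) are satisfied.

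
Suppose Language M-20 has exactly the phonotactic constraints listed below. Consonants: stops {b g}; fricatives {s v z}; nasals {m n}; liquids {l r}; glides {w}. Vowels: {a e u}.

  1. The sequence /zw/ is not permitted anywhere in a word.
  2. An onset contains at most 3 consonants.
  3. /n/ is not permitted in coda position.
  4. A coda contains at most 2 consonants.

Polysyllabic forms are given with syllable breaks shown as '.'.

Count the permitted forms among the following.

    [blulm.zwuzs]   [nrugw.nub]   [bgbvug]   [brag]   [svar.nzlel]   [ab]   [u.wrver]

5

[blulm.zwuzs] — violates constraint 1: contains banned sequence /zw/ → not permitted
[nrugw.nub] — σ1 onset /nr/ (2C), coda /gw/ (2C) ok; σ2 onset /n/, coda /b/ ok → permitted
[bgbvug] — violates constraint 2: syllable 1 onset /bgbv/ has 4 consonants (> 3) → not permitted
[brag] — σ1 onset /br/ (2C), coda /g/ ok → permitted
[svar.nzlel] — σ1 onset /sv/ (2C), coda /r/ ok; σ2 onset /nzl/ (3C), coda /l/ ok → permitted
[ab] — σ1 onset /∅/, coda /b/ ok → permitted
[u.wrver] — σ1 onset /∅/, coda /∅/ ok; σ2 onset /wrv/ (3C), coda /r/ ok → permitted
Permitted: [nrugw.nub], [brag], [svar.nzlel], [ab], [u.wrver] → 5.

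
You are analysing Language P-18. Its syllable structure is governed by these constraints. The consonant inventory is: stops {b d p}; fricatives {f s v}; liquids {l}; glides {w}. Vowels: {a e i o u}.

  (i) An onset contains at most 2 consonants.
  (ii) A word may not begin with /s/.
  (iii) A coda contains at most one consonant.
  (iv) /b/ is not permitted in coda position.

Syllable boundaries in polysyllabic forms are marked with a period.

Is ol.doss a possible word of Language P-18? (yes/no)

no

ol.doss — violates constraint (iii): syllable 2 coda /ss/ has 2 consonants (> 1) → illicit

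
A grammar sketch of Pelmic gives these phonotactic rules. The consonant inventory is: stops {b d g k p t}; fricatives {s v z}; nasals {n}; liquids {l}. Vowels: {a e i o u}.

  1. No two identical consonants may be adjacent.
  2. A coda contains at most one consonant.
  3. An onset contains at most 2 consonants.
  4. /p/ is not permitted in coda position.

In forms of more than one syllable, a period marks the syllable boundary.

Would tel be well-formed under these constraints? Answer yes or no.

yes

tel — σ1 onset /t/, coda /l/ ok → well-formed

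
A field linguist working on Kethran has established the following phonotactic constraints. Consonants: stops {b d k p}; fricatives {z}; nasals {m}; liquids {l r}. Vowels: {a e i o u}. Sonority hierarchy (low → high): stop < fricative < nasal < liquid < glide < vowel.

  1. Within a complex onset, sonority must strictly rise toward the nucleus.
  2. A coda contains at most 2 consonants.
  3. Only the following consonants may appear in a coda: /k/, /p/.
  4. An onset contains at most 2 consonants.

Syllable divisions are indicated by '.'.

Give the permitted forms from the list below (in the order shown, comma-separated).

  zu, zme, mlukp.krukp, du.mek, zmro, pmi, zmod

zu — σ1 onset /z/, coda /∅/ ok → permitted
zme — σ1 onset /zm/ (2→3 rises), coda /∅/ ok → permitted
mlukp.krukp — σ1 onset /ml/ (3→4 rises), coda /kp/ (2C) ok; σ2 onset /kr/ (1→4 rises), coda /kp/ (2C) ok → permitted
du.mek — σ1 onset /d/, coda /∅/ ok; σ2 onset /m/, coda /k/ ok → permitted
zmro — violates constraint 4: syllable 1 onset /zmr/ has 3 consonants (> 2) → not permitted
pmi — σ1 onset /pm/ (1→3 rises), coda /∅/ ok → permitted
zmod — violates constraint 3: syllable 1 coda contains /d/, which is not a licensed coda consonant → not permitted

zu, zme, mlukp.krukp, du.mek, pmi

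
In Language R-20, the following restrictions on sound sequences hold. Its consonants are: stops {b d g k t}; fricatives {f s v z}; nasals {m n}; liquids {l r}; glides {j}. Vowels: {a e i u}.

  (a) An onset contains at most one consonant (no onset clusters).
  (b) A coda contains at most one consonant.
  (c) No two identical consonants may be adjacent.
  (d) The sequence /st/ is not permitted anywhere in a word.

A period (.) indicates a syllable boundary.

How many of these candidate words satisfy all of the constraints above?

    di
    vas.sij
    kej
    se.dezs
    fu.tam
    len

4

di — σ1 onset /d/, coda /∅/ ok → well-formed
vas.sij — violates constraint (c): adjacent identical consonants /ss/ → ill-formed
kej — σ1 onset /k/, coda /j/ ok → well-formed
se.dezs — violates constraint (b): syllable 2 coda /zs/ has 2 consonants (> 1) → ill-formed
fu.tam — σ1 onset /f/, coda /∅/ ok; σ2 onset /t/, coda /m/ ok → well-formed
len — σ1 onset /l/, coda /n/ ok → well-formed
Well-formed: di, kej, fu.tam, len → 4.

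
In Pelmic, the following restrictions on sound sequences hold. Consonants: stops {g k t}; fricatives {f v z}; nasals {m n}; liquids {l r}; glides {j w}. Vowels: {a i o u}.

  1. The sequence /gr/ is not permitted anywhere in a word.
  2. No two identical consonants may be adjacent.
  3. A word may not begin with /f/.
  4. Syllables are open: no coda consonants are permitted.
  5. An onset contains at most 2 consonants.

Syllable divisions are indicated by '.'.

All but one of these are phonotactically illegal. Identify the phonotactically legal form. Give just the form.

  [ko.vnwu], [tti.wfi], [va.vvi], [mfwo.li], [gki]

[gki]

[ko.vnwu] — violates constraint 5: syllable 2 onset /vnw/ has 3 consonants (> 2) → phonotactically illegal
[tti.wfi] — violates constraint 2: adjacent identical consonants /tt/ → phonotactically illegal
[va.vvi] — violates constraint 2: adjacent identical consonants /vv/ → phonotactically illegal
[mfwo.li] — violates constraint 5: syllable 1 onset /mfw/ has 3 consonants (> 2) → phonotactically illegal
[gki] — σ1 onset /gk/ (2C), coda /∅/ ok → phonotactically legal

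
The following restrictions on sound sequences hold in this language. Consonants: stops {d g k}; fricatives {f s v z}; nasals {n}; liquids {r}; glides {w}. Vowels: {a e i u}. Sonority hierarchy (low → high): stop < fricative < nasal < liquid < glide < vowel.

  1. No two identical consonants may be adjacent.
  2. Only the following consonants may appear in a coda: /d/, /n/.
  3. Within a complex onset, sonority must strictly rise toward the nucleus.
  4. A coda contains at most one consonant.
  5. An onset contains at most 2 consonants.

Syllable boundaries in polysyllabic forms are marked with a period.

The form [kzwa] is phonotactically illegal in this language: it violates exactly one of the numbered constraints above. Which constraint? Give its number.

5

[kzwa]: syllable 1 onset /kzw/ has 3 consonants (> 2).
This is a violation of constraint 5: "An onset contains at most 2 consonants."
The remaining constraints (1, 2, 3, 4) are satisfied.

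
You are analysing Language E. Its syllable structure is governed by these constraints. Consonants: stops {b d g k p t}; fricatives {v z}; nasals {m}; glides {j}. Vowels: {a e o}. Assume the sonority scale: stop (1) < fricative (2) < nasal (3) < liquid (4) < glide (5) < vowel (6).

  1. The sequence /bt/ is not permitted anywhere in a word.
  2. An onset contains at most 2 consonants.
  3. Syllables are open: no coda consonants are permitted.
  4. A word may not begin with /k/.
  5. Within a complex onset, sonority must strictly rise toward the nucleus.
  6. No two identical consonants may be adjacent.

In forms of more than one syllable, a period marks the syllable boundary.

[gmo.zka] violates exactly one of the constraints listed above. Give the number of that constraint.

5

[gmo.zka]: syllable 2 onset /zk/: /z/ (fricative, 2) → /k/ (stop, 1) does not rise.
This is a violation of constraint 5: "Within a complex onset, sonority must strictly rise toward the nucleus."
The remaining constraints (1, 2, 3, 4, 6) are satisfied.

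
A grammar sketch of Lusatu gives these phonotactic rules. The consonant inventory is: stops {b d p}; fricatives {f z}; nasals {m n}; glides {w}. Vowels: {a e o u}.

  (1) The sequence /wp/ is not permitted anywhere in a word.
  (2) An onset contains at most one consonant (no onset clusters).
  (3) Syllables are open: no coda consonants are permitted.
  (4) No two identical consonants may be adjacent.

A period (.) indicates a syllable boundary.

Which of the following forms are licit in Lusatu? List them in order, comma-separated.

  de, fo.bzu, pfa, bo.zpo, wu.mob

de

de — σ1 onset /d/, coda /∅/ ok → licit
fo.bzu — violates constraint 2: syllable 2 onset /bz/ has 2 consonants (> 1) → illicit
pfa — violates constraint 2: syllable 1 onset /pf/ has 2 consonants (> 1) → illicit
bo.zpo — violates constraint 2: syllable 2 onset /zp/ has 2 consonants (> 1) → illicit
wu.mob — violates constraint 3: syllable 2 coda /b/ has 1 consonant (> 0) → illicit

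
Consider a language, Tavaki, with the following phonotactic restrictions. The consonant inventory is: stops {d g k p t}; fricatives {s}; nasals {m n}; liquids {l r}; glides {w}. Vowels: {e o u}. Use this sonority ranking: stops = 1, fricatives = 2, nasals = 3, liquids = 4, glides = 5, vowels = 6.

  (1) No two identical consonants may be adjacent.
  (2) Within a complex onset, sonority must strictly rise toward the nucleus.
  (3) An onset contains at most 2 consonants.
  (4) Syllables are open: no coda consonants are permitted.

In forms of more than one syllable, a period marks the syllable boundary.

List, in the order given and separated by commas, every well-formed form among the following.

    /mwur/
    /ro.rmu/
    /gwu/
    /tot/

/gwu/

/mwur/ — violates constraint 4: syllable 1 coda /r/ has 1 consonant (> 0) → ill-formed
/ro.rmu/ — violates constraint 2: syllable 2 onset /rm/: /r/ (liquid, 4) → /m/ (nasal, 3) does not rise → ill-formed
/gwu/ — σ1 onset /gw/ (1→5 rises), coda /∅/ ok → well-formed
/tot/ — violates constraint 4: syllable 1 coda /t/ has 1 consonant (> 0) → ill-formed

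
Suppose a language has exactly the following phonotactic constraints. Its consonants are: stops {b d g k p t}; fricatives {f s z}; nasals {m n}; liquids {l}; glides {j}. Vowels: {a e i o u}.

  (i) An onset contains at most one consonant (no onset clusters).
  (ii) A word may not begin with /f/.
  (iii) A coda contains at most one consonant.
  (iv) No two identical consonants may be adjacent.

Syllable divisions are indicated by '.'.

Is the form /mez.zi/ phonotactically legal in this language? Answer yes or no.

no

/mez.zi/ — violates constraint (iv): adjacent identical consonants /zz/ → phonotactically illegal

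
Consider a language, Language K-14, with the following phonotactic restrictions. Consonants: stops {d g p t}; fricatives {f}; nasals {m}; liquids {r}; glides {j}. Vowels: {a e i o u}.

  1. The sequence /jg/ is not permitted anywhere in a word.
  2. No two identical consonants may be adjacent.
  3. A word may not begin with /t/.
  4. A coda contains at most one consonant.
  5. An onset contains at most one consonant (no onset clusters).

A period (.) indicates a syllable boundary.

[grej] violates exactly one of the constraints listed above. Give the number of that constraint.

5

[grej]: syllable 1 onset /gr/ has 2 consonants (> 1).
This is a violation of constraint 5: "An onset contains at most one consonant (no onset clusters)."
The remaining constraints (1, 2, 3, 4) are satisfied.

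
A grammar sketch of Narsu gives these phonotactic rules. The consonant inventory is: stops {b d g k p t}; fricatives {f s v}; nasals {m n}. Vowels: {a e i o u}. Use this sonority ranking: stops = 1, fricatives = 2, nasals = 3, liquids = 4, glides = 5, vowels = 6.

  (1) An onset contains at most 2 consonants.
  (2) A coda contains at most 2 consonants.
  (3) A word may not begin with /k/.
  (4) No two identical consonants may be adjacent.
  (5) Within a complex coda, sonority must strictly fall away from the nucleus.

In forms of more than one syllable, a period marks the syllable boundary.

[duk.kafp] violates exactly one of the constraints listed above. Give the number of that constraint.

[duk.kafp]: adjacent identical consonants /kk/.
This is a violation of constraint 4: "No two identical consonants may be adjacent."
The remaining constraints (1, 2, 3, 5) are satisfied.

4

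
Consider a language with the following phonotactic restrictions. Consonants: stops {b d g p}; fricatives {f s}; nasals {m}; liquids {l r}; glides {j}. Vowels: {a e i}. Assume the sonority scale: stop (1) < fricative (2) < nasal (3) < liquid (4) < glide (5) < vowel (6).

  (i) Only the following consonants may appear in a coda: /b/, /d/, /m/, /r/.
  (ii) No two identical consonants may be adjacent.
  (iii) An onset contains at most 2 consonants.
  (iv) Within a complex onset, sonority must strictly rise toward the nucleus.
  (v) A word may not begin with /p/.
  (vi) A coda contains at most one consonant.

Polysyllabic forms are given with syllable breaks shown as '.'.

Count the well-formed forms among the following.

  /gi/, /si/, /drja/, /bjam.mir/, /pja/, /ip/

2

/gi/ — σ1 onset /g/, coda /∅/ ok → well-formed
/si/ — σ1 onset /s/, coda /∅/ ok → well-formed
/drja/ — violates constraint (iii): syllable 1 onset /drj/ has 3 consonants (> 2) → ill-formed
/bjam.mir/ — violates constraint (ii): adjacent identical consonants /mm/ → ill-formed
/pja/ — violates constraint (v): word begins with /p/ → ill-formed
/ip/ — violates constraint (i): syllable 1 coda contains /p/, which is not a licensed coda consonant → ill-formed
Well-formed: /gi/, /si/ → 2.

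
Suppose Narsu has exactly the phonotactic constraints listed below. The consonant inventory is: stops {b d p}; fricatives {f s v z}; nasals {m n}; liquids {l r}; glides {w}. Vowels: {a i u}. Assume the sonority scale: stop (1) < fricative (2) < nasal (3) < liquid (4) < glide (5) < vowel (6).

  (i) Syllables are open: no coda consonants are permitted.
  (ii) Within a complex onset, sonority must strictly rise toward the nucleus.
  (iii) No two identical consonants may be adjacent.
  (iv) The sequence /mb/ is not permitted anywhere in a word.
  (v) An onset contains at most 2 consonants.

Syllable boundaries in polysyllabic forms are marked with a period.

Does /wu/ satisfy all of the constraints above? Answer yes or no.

/wu/ — σ1 onset /w/, coda /∅/ ok → phonotactically legal

yes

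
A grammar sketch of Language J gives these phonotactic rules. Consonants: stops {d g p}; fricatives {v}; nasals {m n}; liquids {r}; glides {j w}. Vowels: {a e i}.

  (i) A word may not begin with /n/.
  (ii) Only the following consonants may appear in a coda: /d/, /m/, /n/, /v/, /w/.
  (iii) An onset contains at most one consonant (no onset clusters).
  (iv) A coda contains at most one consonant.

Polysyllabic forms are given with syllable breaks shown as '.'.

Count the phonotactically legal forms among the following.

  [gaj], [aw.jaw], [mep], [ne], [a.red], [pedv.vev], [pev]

3

[gaj] — violates constraint (ii): syllable 1 coda contains /j/, which is not a licensed coda consonant → phonotactically illegal
[aw.jaw] — σ1 onset /∅/, coda /w/ ok; σ2 onset /j/, coda /w/ ok → phonotactically legal
[mep] — violates constraint (ii): syllable 1 coda contains /p/, which is not a licensed coda consonant → phonotactically illegal
[ne] — violates constraint (i): word begins with /n/ → phonotactically illegal
[a.red] — σ1 onset /∅/, coda /∅/ ok; σ2 onset /r/, coda /d/ ok → phonotactically legal
[pedv.vev] — violates constraint (iv): syllable 1 coda /dv/ has 2 consonants (> 1) → phonotactically illegal
[pev] — σ1 onset /p/, coda /v/ ok → phonotactically legal
Phonotactically legal: [aw.jaw], [a.red], [pev] → 3.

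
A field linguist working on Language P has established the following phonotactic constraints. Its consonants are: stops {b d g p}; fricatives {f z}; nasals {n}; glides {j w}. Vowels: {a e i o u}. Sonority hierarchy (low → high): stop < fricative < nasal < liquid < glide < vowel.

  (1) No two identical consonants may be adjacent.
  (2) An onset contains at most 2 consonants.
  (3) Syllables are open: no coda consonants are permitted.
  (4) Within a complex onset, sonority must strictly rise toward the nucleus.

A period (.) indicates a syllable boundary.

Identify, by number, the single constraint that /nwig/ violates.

3

/nwig/: syllable 1 coda /g/ has 1 consonant (> 0).
This is a violation of constraint 3: "Syllables are open: no coda consonants are permitted."
The remaining constraints (1, 2, 4) are satisfied.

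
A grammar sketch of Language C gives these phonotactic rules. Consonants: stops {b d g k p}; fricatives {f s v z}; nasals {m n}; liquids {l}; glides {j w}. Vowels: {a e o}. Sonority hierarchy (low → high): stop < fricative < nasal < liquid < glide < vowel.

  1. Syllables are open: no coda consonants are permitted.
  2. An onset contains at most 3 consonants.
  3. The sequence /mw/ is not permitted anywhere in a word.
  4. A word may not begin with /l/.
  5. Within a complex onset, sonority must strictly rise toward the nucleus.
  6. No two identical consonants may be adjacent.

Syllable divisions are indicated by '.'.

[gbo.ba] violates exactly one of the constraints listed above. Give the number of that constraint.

5

[gbo.ba]: syllable 1 onset /gb/: /g/ (stop, 1) → /b/ (stop, 1) does not rise.
This is a violation of constraint 5: "Within a complex onset, sonority must strictly rise toward the nucleus."
The remaining constraints (1, 2, 3, 4, 6) are satisfied.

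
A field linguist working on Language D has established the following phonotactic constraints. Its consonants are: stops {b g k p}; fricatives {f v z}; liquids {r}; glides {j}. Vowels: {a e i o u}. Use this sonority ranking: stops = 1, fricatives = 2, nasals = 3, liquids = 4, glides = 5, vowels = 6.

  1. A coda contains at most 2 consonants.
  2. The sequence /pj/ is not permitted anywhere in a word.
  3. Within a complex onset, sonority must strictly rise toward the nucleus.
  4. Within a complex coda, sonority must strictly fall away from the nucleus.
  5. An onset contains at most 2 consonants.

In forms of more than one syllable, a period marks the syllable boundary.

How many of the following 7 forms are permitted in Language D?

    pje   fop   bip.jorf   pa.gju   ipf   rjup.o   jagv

pje — violates constraint 2: contains banned sequence /pj/ → not permitted
fop — σ1 onset /f/, coda /p/ ok → permitted
bip.jorf — violates constraint 2: contains banned sequence /pj/ → not permitted
pa.gju — σ1 onset /p/, coda /∅/ ok; σ2 onset /gj/ (1→5 rises), coda /∅/ ok → permitted
ipf — violates constraint 4: syllable 1 coda /pf/: /p/ (stop, 1) → /f/ (fricative, 2) does not fall → not permitted
rjup.o — σ1 onset /rj/ (4→5 rises), coda /p/ ok; σ2 onset /∅/, coda /∅/ ok → permitted
jagv — violates constraint 4: syllable 1 coda /gv/: /g/ (stop, 1) → /v/ (fricative, 2) does not fall → not permitted
Permitted: fop, pa.gju, rjup.o → 3.

3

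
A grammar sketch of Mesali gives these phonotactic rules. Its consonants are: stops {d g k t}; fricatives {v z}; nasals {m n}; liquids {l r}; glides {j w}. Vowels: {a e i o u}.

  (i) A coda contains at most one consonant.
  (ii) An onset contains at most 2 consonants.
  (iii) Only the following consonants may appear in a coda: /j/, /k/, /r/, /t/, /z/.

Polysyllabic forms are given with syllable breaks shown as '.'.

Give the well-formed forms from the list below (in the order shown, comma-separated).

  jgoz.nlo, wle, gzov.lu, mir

jgoz.nlo — σ1 onset /jg/ (2C), coda /z/ ok; σ2 onset /nl/ (2C), coda /∅/ ok → well-formed
wle — σ1 onset /wl/ (2C), coda /∅/ ok → well-formed
gzov.lu — violates constraint (iii): syllable 1 coda contains /v/, which is not a licensed coda consonant → ill-formed
mir — σ1 onset /m/, coda /r/ ok → well-formed

jgoz.nlo, wle, mir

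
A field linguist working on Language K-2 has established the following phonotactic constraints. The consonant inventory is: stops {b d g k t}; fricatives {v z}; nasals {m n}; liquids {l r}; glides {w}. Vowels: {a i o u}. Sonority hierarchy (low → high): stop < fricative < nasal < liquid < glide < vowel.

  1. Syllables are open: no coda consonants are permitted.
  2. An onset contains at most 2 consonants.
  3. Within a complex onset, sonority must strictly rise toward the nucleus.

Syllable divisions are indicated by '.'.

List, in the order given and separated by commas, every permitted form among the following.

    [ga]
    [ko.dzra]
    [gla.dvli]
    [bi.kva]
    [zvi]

[ga], [bi.kva]

[ga] — σ1 onset /g/, coda /∅/ ok → permitted
[ko.dzra] — violates constraint 2: syllable 2 onset /dzr/ has 3 consonants (> 2) → not permitted
[gla.dvli] — violates constraint 2: syllable 2 onset /dvl/ has 3 consonants (> 2) → not permitted
[bi.kva] — σ1 onset /b/, coda /∅/ ok; σ2 onset /kv/ (1→2 rises), coda /∅/ ok → permitted
[zvi] — violates constraint 3: syllable 1 onset /zv/: /z/ (fricative, 2) → /v/ (fricative, 2) does not rise → not permitted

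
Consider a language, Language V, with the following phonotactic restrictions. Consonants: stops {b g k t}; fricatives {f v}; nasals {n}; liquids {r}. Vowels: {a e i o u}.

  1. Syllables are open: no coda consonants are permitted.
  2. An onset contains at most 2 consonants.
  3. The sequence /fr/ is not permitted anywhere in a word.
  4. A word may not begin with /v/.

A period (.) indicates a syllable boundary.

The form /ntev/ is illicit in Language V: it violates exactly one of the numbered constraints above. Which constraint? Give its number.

/ntev/: syllable 1 coda /v/ has 1 consonant (> 0).
This is a violation of constraint 1: "Syllables are open: no coda consonants are permitted."
The remaining constraints (2, 3, 4) are satisfied.

1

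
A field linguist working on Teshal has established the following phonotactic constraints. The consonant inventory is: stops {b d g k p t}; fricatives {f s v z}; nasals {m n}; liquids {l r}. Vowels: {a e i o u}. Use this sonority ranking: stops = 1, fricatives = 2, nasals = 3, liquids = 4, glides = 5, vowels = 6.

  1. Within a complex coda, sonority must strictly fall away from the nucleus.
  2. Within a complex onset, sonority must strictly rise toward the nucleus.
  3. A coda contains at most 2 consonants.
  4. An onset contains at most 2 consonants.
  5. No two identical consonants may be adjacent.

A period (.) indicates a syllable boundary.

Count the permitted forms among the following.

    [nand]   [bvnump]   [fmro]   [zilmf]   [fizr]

[nand] — σ1 onset /n/, coda /nd/ (3→1 falls) ok → permitted
[bvnump] — violates constraint 4: syllable 1 onset /bvn/ has 3 consonants (> 2) → not permitted
[fmro] — violates constraint 4: syllable 1 onset /fmr/ has 3 consonants (> 2) → not permitted
[zilmf] — violates constraint 3: syllable 1 coda /lmf/ has 3 consonants (> 2) → not permitted
[fizr] — violates constraint 1: syllable 1 coda /zr/: /z/ (fricative, 2) → /r/ (liquid, 4) does not fall → not permitted
Permitted: [nand] → 1.

1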